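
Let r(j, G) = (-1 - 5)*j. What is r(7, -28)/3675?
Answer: -2/175 ≈ -0.011429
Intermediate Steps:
r(j, G) = -6*j
r(7, -28)/3675 = -6*7/3675 = -42*1/3675 = -2/175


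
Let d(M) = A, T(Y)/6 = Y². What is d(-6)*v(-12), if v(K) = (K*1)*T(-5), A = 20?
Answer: -36000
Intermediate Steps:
T(Y) = 6*Y²
d(M) = 20
v(K) = 150*K (v(K) = (K*1)*(6*(-5)²) = K*(6*25) = K*150 = 150*K)
d(-6)*v(-12) = 20*(150*(-12)) = 20*(-1800) = -36000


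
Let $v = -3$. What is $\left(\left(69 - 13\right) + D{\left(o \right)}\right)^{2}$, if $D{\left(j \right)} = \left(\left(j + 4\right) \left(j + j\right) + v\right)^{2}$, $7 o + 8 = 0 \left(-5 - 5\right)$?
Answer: $\frac{124287977025}{5764801} \approx 21560.0$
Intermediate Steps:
$o = - \frac{8}{7}$ ($o = - \frac{8}{7} + \frac{0 \left(-5 - 5\right)}{7} = - \frac{8}{7} + \frac{0 \left(-10\right)}{7} = - \frac{8}{7} + \frac{1}{7} \cdot 0 = - \frac{8}{7} + 0 = - \frac{8}{7} \approx -1.1429$)
$D{\left(j \right)} = \left(-3 + 2 j \left(4 + j\right)\right)^{2}$ ($D{\left(j \right)} = \left(\left(j + 4\right) \left(j + j\right) - 3\right)^{2} = \left(\left(4 + j\right) 2 j - 3\right)^{2} = \left(2 j \left(4 + j\right) - 3\right)^{2} = \left(-3 + 2 j \left(4 + j\right)\right)^{2}$)
$\left(\left(69 - 13\right) + D{\left(o \right)}\right)^{2} = \left(\left(69 - 13\right) + \left(-3 + 2 \left(- \frac{8}{7}\right)^{2} + 8 \left(- \frac{8}{7}\right)\right)^{2}\right)^{2} = \left(56 + \left(-3 + 2 \cdot \frac{64}{49} - \frac{64}{7}\right)^{2}\right)^{2} = \left(56 + \left(-3 + \frac{128}{49} - \frac{64}{7}\right)^{2}\right)^{2} = \left(56 + \left(- \frac{467}{49}\right)^{2}\right)^{2} = \left(56 + \frac{218089}{2401}\right)^{2} = \left(\frac{352545}{2401}\right)^{2} = \frac{124287977025}{5764801}$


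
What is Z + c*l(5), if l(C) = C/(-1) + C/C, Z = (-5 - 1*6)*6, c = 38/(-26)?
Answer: -782/13 ≈ -60.154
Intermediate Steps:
c = -19/13 (c = 38*(-1/26) = -19/13 ≈ -1.4615)
Z = -66 (Z = (-5 - 6)*6 = -11*6 = -66)
l(C) = 1 - C (l(C) = C*(-1) + 1 = -C + 1 = 1 - C)
Z + c*l(5) = -66 - 19*(1 - 1*5)/13 = -66 - 19*(1 - 5)/13 = -66 - 19/13*(-4) = -66 + 76/13 = -782/13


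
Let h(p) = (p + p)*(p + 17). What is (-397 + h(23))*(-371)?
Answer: -535353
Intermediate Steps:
h(p) = 2*p*(17 + p) (h(p) = (2*p)*(17 + p) = 2*p*(17 + p))
(-397 + h(23))*(-371) = (-397 + 2*23*(17 + 23))*(-371) = (-397 + 2*23*40)*(-371) = (-397 + 1840)*(-371) = 1443*(-371) = -535353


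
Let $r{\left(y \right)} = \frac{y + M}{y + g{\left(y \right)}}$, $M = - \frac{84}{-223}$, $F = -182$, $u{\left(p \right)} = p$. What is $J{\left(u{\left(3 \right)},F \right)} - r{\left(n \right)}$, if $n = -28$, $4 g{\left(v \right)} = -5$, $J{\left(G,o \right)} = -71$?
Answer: $- \frac{1877101}{26091} \approx -71.944$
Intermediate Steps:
$M = \frac{84}{223}$ ($M = \left(-84\right) \left(- \frac{1}{223}\right) = \frac{84}{223} \approx 0.37668$)
$g{\left(v \right)} = - \frac{5}{4}$ ($g{\left(v \right)} = \frac{1}{4} \left(-5\right) = - \frac{5}{4}$)
$r{\left(y \right)} = \frac{\frac{84}{223} + y}{- \frac{5}{4} + y}$ ($r{\left(y \right)} = \frac{y + \frac{84}{223}}{y - \frac{5}{4}} = \frac{\frac{84}{223} + y}{- \frac{5}{4} + y}$)
$J{\left(u{\left(3 \right)},F \right)} - r{\left(n \right)} = -71 - \frac{4 \left(84 + 223 \left(-28\right)\right)}{223 \left(-5 + 4 \left(-28\right)\right)} = -71 - \frac{4 \left(84 - 6244\right)}{223 \left(-5 - 112\right)} = -71 - \frac{4}{223} \frac{1}{-117} \left(-6160\right) = -71 - \frac{4}{223} \left(- \frac{1}{117}\right) \left(-6160\right) = -71 - \frac{24640}{26091} = - \frac{1877101}{26091}$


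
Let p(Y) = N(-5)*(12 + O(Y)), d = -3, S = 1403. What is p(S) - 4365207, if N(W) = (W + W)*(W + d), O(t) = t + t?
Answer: -4139767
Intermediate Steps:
O(t) = 2*t
N(W) = 2*W*(-3 + W) (N(W) = (W + W)*(W - 3) = (2*W)*(-3 + W) = 2*W*(-3 + W))
p(Y) = 960 + 160*Y (p(Y) = (2*(-5)*(-3 - 5))*(12 + 2*Y) = (2*(-5)*(-8))*(12 + 2*Y) = 80*(12 + 2*Y) = 960 + 160*Y)
p(S) - 4365207 = (960 + 160*1403) - 4365207 = (960 + 224480) - 4365207 = 225440 - 4365207 = -4139767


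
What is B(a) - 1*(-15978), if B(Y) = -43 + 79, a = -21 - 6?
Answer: 16014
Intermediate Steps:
a = -27
B(Y) = 36
B(a) - 1*(-15978) = 36 - 1*(-15978) = 36 + 15978 = 16014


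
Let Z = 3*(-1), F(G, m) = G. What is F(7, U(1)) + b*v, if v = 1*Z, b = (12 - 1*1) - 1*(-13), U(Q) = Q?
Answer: -65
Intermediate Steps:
Z = -3
b = 24 (b = (12 - 1) + 13 = 11 + 13 = 24)
v = -3 (v = 1*(-3) = -3)
F(7, U(1)) + b*v = 7 + 24*(-3) = 7 - 72 = -65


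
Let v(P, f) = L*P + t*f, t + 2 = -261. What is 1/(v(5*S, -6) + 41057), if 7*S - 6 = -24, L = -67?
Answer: 7/304475 ≈ 2.2990e-5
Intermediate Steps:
t = -263 (t = -2 - 261 = -263)
S = -18/7 (S = 6/7 + (1/7)*(-24) = 6/7 - 24/7 = -18/7 ≈ -2.5714)
v(P, f) = -263*f - 67*P (v(P, f) = -67*P - 263*f = -263*f - 67*P)
1/(v(5*S, -6) + 41057) = 1/((-263*(-6) - 335*(-18)/7) + 41057) = 1/((1578 - 67*(-90/7)) + 41057) = 1/((1578 + 6030/7) + 41057) = 1/(17076/7 + 41057) = 1/(304475/7) = 7/304475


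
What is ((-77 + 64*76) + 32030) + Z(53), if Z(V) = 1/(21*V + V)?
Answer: 42928623/1166 ≈ 36817.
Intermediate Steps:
Z(V) = 1/(22*V)
((-77 + 64*76) + 32030) + Z(53) = ((-77 + 64*76) + 32030) + (1/22)/53 = ((-77 + 4864) + 32030) + (1/22)*(1/53) = (4787 + 32030) + 1/1166 = 36817 + 1/1166 = 42928623/1166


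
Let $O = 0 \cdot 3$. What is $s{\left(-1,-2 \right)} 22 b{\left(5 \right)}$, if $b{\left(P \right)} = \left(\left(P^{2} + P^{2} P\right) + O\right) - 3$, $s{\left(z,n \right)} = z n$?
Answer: $6468$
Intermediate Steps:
$s{\left(z,n \right)} = n z$
$O = 0$
$b{\left(P \right)} = -3 + P^{2} + P^{3}$ ($b{\left(P \right)} = \left(\left(P^{2} + P^{2} P\right) + 0\right) - 3 = \left(\left(P^{2} + P^{3}\right) + 0\right) - 3 = \left(P^{2} + P^{3}\right) - 3 = -3 + P^{2} + P^{3}$)
$s{\left(-1,-2 \right)} 22 b{\left(5 \right)} = \left(-2\right) \left(-1\right) 22 \left(-3 + 5^{2} + 5^{3}\right) = 2 \cdot 22 \left(-3 + 25 + 125\right) = 44 \cdot 147 = 6468$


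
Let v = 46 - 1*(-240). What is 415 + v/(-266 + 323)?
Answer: 23941/57 ≈ 420.02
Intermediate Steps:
v = 286 (v = 46 + 240 = 286)
415 + v/(-266 + 323) = 415 + 286/(-266 + 323) = 415 + 286/57 = 23941/57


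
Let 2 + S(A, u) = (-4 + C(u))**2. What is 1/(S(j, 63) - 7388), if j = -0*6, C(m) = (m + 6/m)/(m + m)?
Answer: -7001316/51653996159 ≈ -0.00013554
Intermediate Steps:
C(m) = (m + 6/m)/(2*m) (C(m) = (m + 6/m)/((2*m)) = (m + 6/m)*(1/(2*m)) = (m + 6/m)/(2*m))
j = 0 (j = -1*0 = 0)
S(A, u) = -2 + (-7/2 + 3/u**2)**2 (S(A, u) = -2 + (-4 + (1/2 + 3/u**2))**2 = -2 + (-7/2 + 3/u**2)**2)
1/(S(j, 63) - 7388) = 1/((41/4 - 21/63**2 + 9/63**4) - 7388) = 1/((41/4 - 21*1/3969 + 9*(1/15752961)) - 7388) = 1/((41/4 - 1/189 + 1/1750329) - 7388) = 1/(71726449/7001316 - 7388) = 1/(-51653996159/7001316) = -7001316/51653996159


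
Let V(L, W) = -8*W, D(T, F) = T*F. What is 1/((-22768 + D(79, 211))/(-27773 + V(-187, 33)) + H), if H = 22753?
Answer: 28037/637931960 ≈ 4.3950e-5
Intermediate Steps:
D(T, F) = F*T
1/((-22768 + D(79, 211))/(-27773 + V(-187, 33)) + H) = 1/((-22768 + 211*79)/(-27773 - 8*33) + 22753) = 1/((-22768 + 16669)/(-27773 - 264) + 22753) = 1/(-6099/(-28037) + 22753) = 1/(-6099*(-1/28037) + 22753) = 1/(6099/28037 + 22753) = 1/(637931960/28037) = 28037/637931960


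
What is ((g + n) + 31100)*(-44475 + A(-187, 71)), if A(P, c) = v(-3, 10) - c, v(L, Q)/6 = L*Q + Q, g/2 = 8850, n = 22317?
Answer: -3176511922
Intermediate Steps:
g = 17700 (g = 2*8850 = 17700)
v(L, Q) = 6*Q + 6*L*Q (v(L, Q) = 6*(L*Q + Q) = 6*(Q + L*Q) = 6*Q + 6*L*Q)
A(P, c) = -120 - c (A(P, c) = 6*10*(1 - 3) - c = 6*10*(-2) - c = -120 - c)
((g + n) + 31100)*(-44475 + A(-187, 71)) = ((17700 + 22317) + 31100)*(-44475 + (-120 - 1*71)) = (40017 + 31100)*(-44475 + (-120 - 71)) = 71117*(-44475 - 191) = 71117*(-44666) = -3176511922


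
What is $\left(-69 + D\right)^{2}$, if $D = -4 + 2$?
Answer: $5041$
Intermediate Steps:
$D = -2$
$\left(-69 + D\right)^{2} = \left(-69 - 2\right)^{2} = \left(-71\right)^{2} = 5041$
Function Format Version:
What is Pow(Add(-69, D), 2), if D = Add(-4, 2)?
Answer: 5041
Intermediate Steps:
D = -2
Pow(Add(-69, D), 2) = Pow(Add(-69, -2), 2) = Pow(-71, 2) = 5041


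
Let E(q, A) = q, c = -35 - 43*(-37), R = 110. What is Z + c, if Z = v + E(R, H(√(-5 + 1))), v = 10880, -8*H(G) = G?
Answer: 12546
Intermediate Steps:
c = 1556 (c = -35 + 1591 = 1556)
H(G) = -G/8
Z = 10990 (Z = 10880 + 110 = 10990)
Z + c = 10990 + 1556 = 12546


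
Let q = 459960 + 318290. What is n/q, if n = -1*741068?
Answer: -370534/389125 ≈ -0.95222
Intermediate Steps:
q = 778250
n = -741068
n/q = -741068/778250 = -741068*1/778250 = -370534/389125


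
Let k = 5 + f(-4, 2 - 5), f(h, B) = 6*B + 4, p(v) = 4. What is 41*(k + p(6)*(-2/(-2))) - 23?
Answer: -228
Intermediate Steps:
f(h, B) = 4 + 6*B
k = -9 (k = 5 + (4 + 6*(2 - 5)) = 5 + (4 + 6*(-3)) = 5 + (4 - 18) = 5 - 14 = -9)
41*(k + p(6)*(-2/(-2))) - 23 = 41*(-9 + 4*(-2/(-2))) - 23 = 41*(-9 + 4*(-2*(-½))) - 23 = 41*(-9 + 4*1) - 23 = 41*(-9 + 4) - 23 = 41*(-5) - 23 = -205 - 23 = -228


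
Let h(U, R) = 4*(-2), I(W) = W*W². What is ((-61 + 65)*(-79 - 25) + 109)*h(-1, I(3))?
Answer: 2456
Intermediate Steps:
I(W) = W³
h(U, R) = -8
((-61 + 65)*(-79 - 25) + 109)*h(-1, I(3)) = ((-61 + 65)*(-79 - 25) + 109)*(-8) = (4*(-104) + 109)*(-8) = (-416 + 109)*(-8) = -307*(-8) = 2456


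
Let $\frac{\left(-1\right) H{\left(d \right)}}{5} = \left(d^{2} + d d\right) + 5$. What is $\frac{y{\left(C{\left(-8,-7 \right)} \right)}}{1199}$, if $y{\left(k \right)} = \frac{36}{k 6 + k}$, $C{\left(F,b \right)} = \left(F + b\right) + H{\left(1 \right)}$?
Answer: $- \frac{18}{209825} \approx -8.5786 \cdot 10^{-5}$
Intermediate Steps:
$H{\left(d \right)} = -25 - 10 d^{2}$ ($H{\left(d \right)} = - 5 \left(\left(d^{2} + d d\right) + 5\right) = - 5 \left(\left(d^{2} + d^{2}\right) + 5\right) = - 5 \left(2 d^{2} + 5\right) = - 5 \left(5 + 2 d^{2}\right) = -25 - 10 d^{2}$)
$C{\left(F,b \right)} = -35 + F + b$ ($C{\left(F,b \right)} = \left(F + b\right) - \left(25 + 10 \cdot 1^{2}\right) = \left(F + b\right) - 35 = -35 + F + b$)
$y{\left(k \right)} = \frac{36}{7 k}$ ($y{\left(k \right)} = \frac{36}{6 k + k} = \frac{36}{7 k}$)
$\frac{y{\left(C{\left(-8,-7 \right)} \right)}}{1199} = \frac{\frac{36}{7} \frac{1}{-35 - 8 - 7}}{1199} = \frac{36}{7 \left(-50\right)} \frac{1}{1199} = \frac{36}{7} \left(- \frac{1}{50}\right) \frac{1}{1199} = \left(- \frac{18}{175}\right) \frac{1}{1199} = - \frac{18}{209825}$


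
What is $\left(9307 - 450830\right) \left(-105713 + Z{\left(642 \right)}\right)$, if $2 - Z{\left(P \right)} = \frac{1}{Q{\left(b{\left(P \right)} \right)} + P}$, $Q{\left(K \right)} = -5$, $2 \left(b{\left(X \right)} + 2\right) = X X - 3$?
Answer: $\frac{29731235153884}{637} \approx 4.6674 \cdot 10^{10}$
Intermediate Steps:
$b{\left(X \right)} = - \frac{7}{2} + \frac{X^{2}}{2}$ ($b{\left(X \right)} = -2 + \frac{X X - 3}{2} = -2 + \frac{X^{2} - 3}{2} = -2 + \frac{-3 + X^{2}}{2} = -2 + \left(- \frac{3}{2} + \frac{X^{2}}{2}\right) = - \frac{7}{2} + \frac{X^{2}}{2}$)
$Z{\left(P \right)} = 2 - \frac{1}{-5 + P}$
$\left(9307 - 450830\right) \left(-105713 + Z{\left(642 \right)}\right) = \left(9307 - 450830\right) \left(-105713 + \frac{-11 + 2 \cdot 642}{-5 + 642}\right) = - 441523 \left(-105713 + \frac{-11 + 1284}{637}\right) = - 441523 \left(-105713 + \frac{1}{637} \cdot 1273\right) = - 441523 \left(-105713 + \frac{1273}{637}\right) = \left(-441523\right) \left(- \frac{67337908}{637}\right) = \frac{29731235153884}{637}$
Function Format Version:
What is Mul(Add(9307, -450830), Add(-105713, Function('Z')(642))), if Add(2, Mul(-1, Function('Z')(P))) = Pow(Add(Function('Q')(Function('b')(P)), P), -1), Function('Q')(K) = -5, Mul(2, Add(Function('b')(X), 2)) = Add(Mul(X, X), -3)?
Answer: Rational(29731235153884, 637) ≈ 4.6674e+10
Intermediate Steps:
Function('b')(X) = Add(Rational(-7, 2), Mul(Rational(1, 2), Pow(X, 2))) (Function('b')(X) = Add(-2, Mul(Rational(1, 2), Add(Mul(X, X), -3))) = Add(-2, Mul(Rational(1, 2), Add(Pow(X, 2), -3))) = Add(-2, Mul(Rational(1, 2), Add(-3, Pow(X, 2)))) = Add(-2, Add(Rational(-3, 2), Mul(Rational(1, 2), Pow(X, 2)))) = Add(Rational(-7, 2), Mul(Rational(1, 2), Pow(X, 2))))
Function('Z')(P) = Add(2, Mul(-1, Pow(Add(-5, P), -1)))
Mul(Add(9307, -450830), Add(-105713, Function('Z')(642))) = Mul(Add(9307, -450830), Add(-105713, Mul(Pow(Add(-5, 642), -1), Add(-11, Mul(2, 642))))) = Mul(-441523, Add(-105713, Mul(Pow(637, -1), Add(-11, 1284)))) = Mul(-441523, Add(-105713, Mul(Rational(1, 637), 1273))) = Mul(-441523, Add(-105713, Rational(1273, 637))) = Mul(-441523, Rational(-67337908, 637)) = Rational(29731235153884, 637)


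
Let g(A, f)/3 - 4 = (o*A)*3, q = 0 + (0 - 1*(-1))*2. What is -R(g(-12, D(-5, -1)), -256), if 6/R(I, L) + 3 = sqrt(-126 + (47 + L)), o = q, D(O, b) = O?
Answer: 9/172 + 3*I*sqrt(335)/172 ≈ 0.052326 + 0.31924*I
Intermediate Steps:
q = 2 (q = 0 + (0 + 1)*2 = 0 + 1*2 = 0 + 2 = 2)
o = 2
g(A, f) = 12 + 18*A (g(A, f) = 12 + 3*((2*A)*3) = 12 + 3*(6*A) = 12 + 18*A)
R(I, L) = 6/(-3 + sqrt(-79 + L)) (R(I, L) = 6/(-3 + sqrt(-126 + (47 + L))) = 6/(-3 + sqrt(-79 + L)))
-R(g(-12, D(-5, -1)), -256) = -6/(-3 + sqrt(-79 - 256)) = -6/(-3 + sqrt(-335)) = -6/(-3 + I*sqrt(335))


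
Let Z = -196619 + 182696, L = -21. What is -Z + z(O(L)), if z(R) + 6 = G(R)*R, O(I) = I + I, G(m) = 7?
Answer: 13623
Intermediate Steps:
O(I) = 2*I
z(R) = -6 + 7*R
Z = -13923
-Z + z(O(L)) = -1*(-13923) + (-6 + 7*(2*(-21))) = 13923 + (-6 + 7*(-42)) = 13923 + (-6 - 294) = 13923 - 300 = 13623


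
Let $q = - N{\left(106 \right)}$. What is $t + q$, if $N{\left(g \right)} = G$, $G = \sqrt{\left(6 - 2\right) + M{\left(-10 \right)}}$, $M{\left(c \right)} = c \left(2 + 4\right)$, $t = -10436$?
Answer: $-10436 - 2 i \sqrt{14} \approx -10436.0 - 7.4833 i$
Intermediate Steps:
$M{\left(c \right)} = 6 c$ ($M{\left(c \right)} = c 6 = 6 c$)
$G = 2 i \sqrt{14}$ ($G = \sqrt{\left(6 - 2\right) + 6 \left(-10\right)} = \sqrt{\left(6 - 2\right) - 60} = \sqrt{4 - 60} = \sqrt{-56} = 2 i \sqrt{14} \approx 7.4833 i$)
$N{\left(g \right)} = 2 i \sqrt{14}$
$q = - 2 i \sqrt{14} \approx - 7.4833 i$
$t + q = -10436 - 2 i \sqrt{14}$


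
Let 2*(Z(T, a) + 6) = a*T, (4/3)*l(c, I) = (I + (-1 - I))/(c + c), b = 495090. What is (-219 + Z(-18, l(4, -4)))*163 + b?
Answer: 14673681/32 ≈ 4.5855e+5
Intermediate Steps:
l(c, I) = -3/(8*c) (l(c, I) = 3*((I + (-1 - I))/(c + c))/4 = 3*(-1/(2*c))/4 = -3/(8*c))
Z(T, a) = -6 + T*a/2 (Z(T, a) = -6 + (a*T)/2 = -6 + (T*a)/2 = -6 + T*a/2)
(-219 + Z(-18, l(4, -4)))*163 + b = (-219 + (-6 + (1/2)*(-18)*(-3/8/4)))*163 + 495090 = (-219 + (-6 + (1/2)*(-18)*(-3/8*1/4)))*163 + 495090 = (-219 + (-6 + (1/2)*(-18)*(-3/32)))*163 + 495090 = (-219 + (-6 + 27/32))*163 + 495090 = (-219 - 165/32)*163 + 495090 = -7173/32*163 + 495090 = -1169199/32 + 495090 = 14673681/32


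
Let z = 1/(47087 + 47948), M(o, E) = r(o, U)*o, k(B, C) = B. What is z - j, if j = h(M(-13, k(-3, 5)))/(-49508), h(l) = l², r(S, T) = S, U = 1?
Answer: 2714344143/4704992780 ≈ 0.57691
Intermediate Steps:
M(o, E) = o² (M(o, E) = o*o = o²)
z = 1/95035 ≈ 1.0522e-5
j = -28561/49508 (j = ((-13)²)²/(-49508) = 169²*(-1/49508) = 28561*(-1/49508) = -28561/49508 ≈ -0.57690)
z - j = 1/95035 - 1*(-28561/49508) = 1/95035 + 28561/49508 = 2714344143/4704992780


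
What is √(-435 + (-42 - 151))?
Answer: 2*I*√157 ≈ 25.06*I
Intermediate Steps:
√(-435 + (-42 - 151)) = √(-435 - 193) = √(-628) = 2*I*√157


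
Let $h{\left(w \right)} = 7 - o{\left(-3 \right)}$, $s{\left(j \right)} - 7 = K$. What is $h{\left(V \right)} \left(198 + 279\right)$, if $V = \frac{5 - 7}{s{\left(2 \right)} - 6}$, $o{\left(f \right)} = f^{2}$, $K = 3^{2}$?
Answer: $-954$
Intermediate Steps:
$K = 9$
$s{\left(j \right)} = 16$ ($s{\left(j \right)} = 7 + 9 = 16$)
$V = - \frac{1}{5}$ ($V = \frac{5 - 7}{16 - 6} = - \frac{2}{10} = \left(-2\right) \frac{1}{10} = - \frac{1}{5} \approx -0.2$)
$h{\left(w \right)} = -2$ ($h{\left(w \right)} = 7 - \left(-3\right)^{2} = 7 - 9 = -2$)
$h{\left(V \right)} \left(198 + 279\right) = - 2 \left(198 + 279\right) = \left(-2\right) 477 = -954$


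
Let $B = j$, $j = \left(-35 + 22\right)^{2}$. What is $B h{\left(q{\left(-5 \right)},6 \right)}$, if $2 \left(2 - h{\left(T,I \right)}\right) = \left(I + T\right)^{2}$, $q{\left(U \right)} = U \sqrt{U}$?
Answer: $\frac{15717}{2} + 5070 i \sqrt{5} \approx 7858.5 + 11337.0 i$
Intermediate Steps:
$q{\left(U \right)} = U^{\frac{3}{2}}$
$j = 169$ ($j = \left(-13\right)^{2} = 169$)
$B = 169$
$h{\left(T,I \right)} = 2 - \frac{\left(I + T\right)^{2}}{2}$
$B h{\left(q{\left(-5 \right)},6 \right)} = 169 \left(2 - \frac{\left(6 + \left(-5\right)^{\frac{3}{2}}\right)^{2}}{2}\right) = 169 \left(2 - \frac{\left(6 - 5 i \sqrt{5}\right)^{2}}{2}\right) = 338 - \frac{169 \left(6 - 5 i \sqrt{5}\right)^{2}}{2}$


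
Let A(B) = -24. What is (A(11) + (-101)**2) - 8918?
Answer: 1259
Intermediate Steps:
(A(11) + (-101)**2) - 8918 = (-24 + (-101)**2) - 8918 = (-24 + 10201) - 8918 = 10177 - 8918 = 1259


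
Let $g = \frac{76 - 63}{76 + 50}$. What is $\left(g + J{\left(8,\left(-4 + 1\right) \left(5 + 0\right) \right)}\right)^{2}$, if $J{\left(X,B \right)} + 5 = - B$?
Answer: $\frac{1620529}{15876} \approx 102.07$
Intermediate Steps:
$J{\left(X,B \right)} = -5 - B$
$g = \frac{13}{126} \approx 0.10317$
$\left(g + J{\left(8,\left(-4 + 1\right) \left(5 + 0\right) \right)}\right)^{2} = \left(\frac{13}{126} - \left(5 + \left(-4 + 1\right) \left(5 + 0\right)\right)\right)^{2} = \left(\frac{13}{126} - \left(5 - 15\right)\right)^{2} = \left(\frac{13}{126} - -10\right)^{2} = \left(\frac{13}{126} + \left(-5 + 15\right)\right)^{2} = \left(\frac{13}{126} + 10\right)^{2} = \left(\frac{1273}{126}\right)^{2} = \frac{1620529}{15876}$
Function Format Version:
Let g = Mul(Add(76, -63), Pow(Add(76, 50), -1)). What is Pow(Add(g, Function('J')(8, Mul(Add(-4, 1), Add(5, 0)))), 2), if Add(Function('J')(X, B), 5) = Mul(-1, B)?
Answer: Rational(1620529, 15876) ≈ 102.07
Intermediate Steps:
Function('J')(X, B) = Add(-5, Mul(-1, B))
g = Rational(13, 126) (g = Mul(13, Pow(126, -1)) = Mul(13, Rational(1, 126)) = Rational(13, 126) ≈ 0.10317)
Pow(Add(g, Function('J')(8, Mul(Add(-4, 1), Add(5, 0)))), 2) = Pow(Add(Rational(13, 126), Add(-5, Mul(-1, Mul(Add(-4, 1), Add(5, 0))))), 2) = Pow(Add(Rational(13, 126), Add(-5, Mul(-1, Mul(-3, 5)))), 2) = Pow(Add(Rational(13, 126), Add(-5, Mul(-1, -15))), 2) = Pow(Add(Rational(13, 126), Add(-5, 15)), 2) = Pow(Add(Rational(13, 126), 10), 2) = Pow(Rational(1273, 126), 2) = Rational(1620529, 15876)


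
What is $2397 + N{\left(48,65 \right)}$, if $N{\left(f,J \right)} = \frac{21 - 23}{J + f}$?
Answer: $\frac{270859}{113} \approx 2397.0$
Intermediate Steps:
$N{\left(f,J \right)} = - \frac{2}{J + f}$
$2397 + N{\left(48,65 \right)} = 2397 - \frac{2}{65 + 48} = 2397 - \frac{2}{113} = \frac{270859}{113}$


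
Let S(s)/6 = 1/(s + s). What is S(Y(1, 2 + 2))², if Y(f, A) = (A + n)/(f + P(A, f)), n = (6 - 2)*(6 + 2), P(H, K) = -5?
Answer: ⅑ ≈ 0.11111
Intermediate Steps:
n = 32 (n = 4*8 = 32)
Y(f, A) = (32 + A)/(-5 + f) (Y(f, A) = (A + 32)/(f - 5) = (32 + A)/(-5 + f))
S(s) = 3/s (S(s) = 6/(s + s) = 6/((2*s)) = 6*(1/(2*s)) = 3/s)
S(Y(1, 2 + 2))² = (3/(((32 + (2 + 2))/(-5 + 1))))² = (3/(((32 + 4)/(-4))))² = (3/((-¼*36)))² = (3/(-9))² = (3*(-⅑))² = (-⅓)² = ⅑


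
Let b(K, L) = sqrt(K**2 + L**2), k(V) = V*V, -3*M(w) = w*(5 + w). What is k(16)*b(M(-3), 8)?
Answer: 512*sqrt(17) ≈ 2111.0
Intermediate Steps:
M(w) = -w*(5 + w)/3
k(V) = V**2
k(16)*b(M(-3), 8) = 16**2*sqrt((-1/3*(-3)*(5 - 3))**2 + 8**2) = 256*sqrt((-1/3*(-3)*2)**2 + 64) = 256*sqrt(2**2 + 64) = 256*sqrt(4 + 64) = 256*sqrt(68) = 256*(2*sqrt(17)) = 512*sqrt(17)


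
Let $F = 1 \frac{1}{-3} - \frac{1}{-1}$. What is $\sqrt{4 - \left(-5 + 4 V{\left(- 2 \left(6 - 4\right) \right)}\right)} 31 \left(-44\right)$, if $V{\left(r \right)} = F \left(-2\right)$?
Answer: $- \frac{1364 \sqrt{129}}{3} \approx -5164.0$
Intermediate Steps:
$F = \frac{2}{3}$ ($F = 1 \left(- \frac{1}{3}\right) - -1 = - \frac{1}{3} + 1 = \frac{2}{3} \approx 0.66667$)
$V{\left(r \right)} = - \frac{4}{3}$ ($V{\left(r \right)} = \frac{2}{3} \left(-2\right) = - \frac{4}{3}$)
$\sqrt{4 - \left(-5 + 4 V{\left(- 2 \left(6 - 4\right) \right)}\right)} 31 \left(-44\right) = \sqrt{4 + \left(\left(-4\right) \left(- \frac{4}{3}\right) + 5\right)} 31 \left(-44\right) = \sqrt{4 + \left(\frac{16}{3} + 5\right)} 31 \left(-44\right) = \sqrt{4 + \frac{31}{3}} \cdot 31 \left(-44\right) = \sqrt{\frac{43}{3}} \cdot 31 \left(-44\right) = \frac{\sqrt{129}}{3} \cdot 31 \left(-44\right) = \frac{31 \sqrt{129}}{3} \left(-44\right) = - \frac{1364 \sqrt{129}}{3}$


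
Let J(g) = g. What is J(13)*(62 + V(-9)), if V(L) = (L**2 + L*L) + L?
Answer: 2795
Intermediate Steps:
V(L) = L + 2*L**2 (V(L) = (L**2 + L**2) + L = 2*L**2 + L = L + 2*L**2)
J(13)*(62 + V(-9)) = 13*(62 - 9*(1 + 2*(-9))) = 13*(62 - 9*(1 - 18)) = 13*(62 - 9*(-17)) = 13*(62 + 153) = 13*215 = 2795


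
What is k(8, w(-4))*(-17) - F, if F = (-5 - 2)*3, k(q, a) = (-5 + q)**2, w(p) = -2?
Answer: -132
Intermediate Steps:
F = -21 (F = -7*3 = -21)
k(8, w(-4))*(-17) - F = (-5 + 8)**2*(-17) - 1*(-21) = 3**2*(-17) + 21 = 9*(-17) + 21 = -153 + 21 = -132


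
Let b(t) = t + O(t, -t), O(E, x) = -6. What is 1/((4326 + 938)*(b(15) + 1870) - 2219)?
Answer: 1/9888837 ≈ 1.0112e-7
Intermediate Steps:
b(t) = -6 + t (b(t) = t - 6 = -6 + t)
1/((4326 + 938)*(b(15) + 1870) - 2219) = 1/((4326 + 938)*((-6 + 15) + 1870) - 2219) = 1/(5264*(9 + 1870) - 2219) = 1/(5264*1879 - 2219) = 1/(9891056 - 2219) = 1/9888837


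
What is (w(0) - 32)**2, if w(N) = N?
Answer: 1024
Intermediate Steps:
(w(0) - 32)**2 = (0 - 32)**2 = (-32)**2 = 1024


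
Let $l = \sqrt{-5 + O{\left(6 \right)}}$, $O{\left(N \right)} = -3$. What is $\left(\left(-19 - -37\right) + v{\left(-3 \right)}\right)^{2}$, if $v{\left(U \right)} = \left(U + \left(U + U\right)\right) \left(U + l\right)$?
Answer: $1377 - 1620 i \sqrt{2} \approx 1377.0 - 2291.0 i$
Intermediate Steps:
$l = 2 i \sqrt{2}$ ($l = \sqrt{-5 - 3} = \sqrt{-8} = 2 i \sqrt{2} \approx 2.8284 i$)
$v{\left(U \right)} = 3 U \left(U + 2 i \sqrt{2}\right)$ ($v{\left(U \right)} = \left(U + \left(U + U\right)\right) \left(U + 2 i \sqrt{2}\right) = \left(U + 2 U\right) \left(U + 2 i \sqrt{2}\right) = 3 U \left(U + 2 i \sqrt{2}\right)$)
$\left(\left(-19 - -37\right) + v{\left(-3 \right)}\right)^{2} = \left(\left(-19 - -37\right) + 3 \left(-3\right) \left(-3 + 2 i \sqrt{2}\right)\right)^{2} = \left(\left(-19 + 37\right) + \left(27 - 18 i \sqrt{2}\right)\right)^{2} = \left(18 + \left(27 - 18 i \sqrt{2}\right)\right)^{2} = \left(45 - 18 i \sqrt{2}\right)^{2}$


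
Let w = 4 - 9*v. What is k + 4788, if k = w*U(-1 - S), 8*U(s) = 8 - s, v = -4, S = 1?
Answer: 4838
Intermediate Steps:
w = 40 (w = 4 - 9*(-4) = 4 + 36 = 40)
U(s) = 1 - s/8 (U(s) = (8 - s)/8 = 1 - s/8)
k = 50 (k = 40*(1 - (-1 - 1*1)/8) = 40*(1 - (-1 - 1)/8) = 40*(1 - ⅛*(-2)) = 40*(1 + ¼) = 40*(5/4) = 50)
k + 4788 = 50 + 4788 = 4838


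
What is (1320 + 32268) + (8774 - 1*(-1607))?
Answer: 43969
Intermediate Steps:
(1320 + 32268) + (8774 - 1*(-1607)) = 33588 + (8774 + 1607) = 33588 + 10381 = 43969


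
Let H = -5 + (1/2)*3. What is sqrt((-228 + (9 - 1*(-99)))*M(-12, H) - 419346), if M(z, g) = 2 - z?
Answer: I*sqrt(421026) ≈ 648.87*I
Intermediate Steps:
H = -7/2 (H = -5 + (1*(1/2))*3 = -5 + (1/2)*3 = -5 + 3/2 = -7/2 ≈ -3.5000)
sqrt((-228 + (9 - 1*(-99)))*M(-12, H) - 419346) = sqrt((-228 + (9 - 1*(-99)))*(2 - 1*(-12)) - 419346) = sqrt((-228 + (9 + 99))*(2 + 12) - 419346) = sqrt((-228 + 108)*14 - 419346) = sqrt(-120*14 - 419346) = sqrt(-1680 - 419346) = sqrt(-421026) = I*sqrt(421026)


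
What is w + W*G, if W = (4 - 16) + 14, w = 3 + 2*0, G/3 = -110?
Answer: -657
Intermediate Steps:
G = -330 (G = 3*(-110) = -330)
w = 3 (w = 3 + 0 = 3)
W = 2 (W = -12 + 14 = 2)
w + W*G = 3 + 2*(-330) = 3 - 660 = -657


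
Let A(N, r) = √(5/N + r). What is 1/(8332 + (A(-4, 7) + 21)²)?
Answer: 46820/410966979 - 112*√23/410966979 ≈ 0.00011262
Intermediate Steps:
A(N, r) = √(r + 5/N)
1/(8332 + (A(-4, 7) + 21)²) = 1/(8332 + (√(7 + 5/(-4)) + 21)²) = 1/(8332 + (√(7 + 5*(-¼)) + 21)²) = 1/(8332 + (√(7 - 5/4) + 21)²) = 1/(8332 + (√(23/4) + 21)²) = 1/(8332 + (√23/2 + 21)²) = 1/(8332 + (21 + √23/2)²)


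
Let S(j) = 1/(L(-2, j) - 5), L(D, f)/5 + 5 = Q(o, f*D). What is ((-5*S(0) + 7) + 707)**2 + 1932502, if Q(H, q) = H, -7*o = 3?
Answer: 4946103319/2025 ≈ 2.4425e+6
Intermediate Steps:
o = -3/7 (o = -1/7*3 = -3/7 ≈ -0.42857)
L(D, f) = -190/7 (L(D, f) = -25 + 5*(-3/7) = -25 - 15/7 = -190/7)
S(j) = -7/225 (S(j) = 1/(-190/7 - 5) = 1/(-225/7) = -7/225)
((-5*S(0) + 7) + 707)**2 + 1932502 = ((-5*(-7/225) + 7) + 707)**2 + 1932502 = ((7/45 + 7) + 707)**2 + 1932502 = (322/45 + 707)**2 + 1932502 = (32137/45)**2 + 1932502 = 1032786769/2025 + 1932502 = 4946103319/2025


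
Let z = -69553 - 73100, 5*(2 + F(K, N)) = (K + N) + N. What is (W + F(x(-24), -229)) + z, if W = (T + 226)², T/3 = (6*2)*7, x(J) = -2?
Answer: 85737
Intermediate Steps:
T = 252 (T = 3*((6*2)*7) = 3*(12*7) = 3*84 = 252)
F(K, N) = -2 + K/5 + 2*N/5 (F(K, N) = -2 + ((K + N) + N)/5 = -2 + (K + 2*N)/5 = -2 + (K/5 + 2*N/5) = -2 + K/5 + 2*N/5)
z = -142653
W = 228484 (W = (252 + 226)² = 478² = 228484)
(W + F(x(-24), -229)) + z = (228484 + (-2 + (⅕)*(-2) + (⅖)*(-229))) - 142653 = (228484 + (-2 - ⅖ - 458/5)) - 142653 = (228484 - 94) - 142653 = 228390 - 142653 = 85737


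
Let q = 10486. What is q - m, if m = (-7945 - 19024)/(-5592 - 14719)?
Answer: 212954177/20311 ≈ 10485.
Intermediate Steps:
m = 26969/20311 (m = -26969/(-20311) = -26969*(-1/20311) = 26969/20311 ≈ 1.3278)
q - m = 10486 - 1*26969/20311 = 10486 - 26969/20311 = 212954177/20311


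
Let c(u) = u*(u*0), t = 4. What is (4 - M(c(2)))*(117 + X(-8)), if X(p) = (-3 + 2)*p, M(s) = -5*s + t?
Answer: 0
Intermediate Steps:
c(u) = 0 (c(u) = u*0 = 0)
M(s) = 4 - 5*s (M(s) = -5*s + 4 = 4 - 5*s)
X(p) = -p
(4 - M(c(2)))*(117 + X(-8)) = (4 - (4 - 5*0))*(117 - 1*(-8)) = (4 - (4 + 0))*(117 + 8) = (4 - 1*4)*125 = (4 - 4)*125 = 0*125 = 0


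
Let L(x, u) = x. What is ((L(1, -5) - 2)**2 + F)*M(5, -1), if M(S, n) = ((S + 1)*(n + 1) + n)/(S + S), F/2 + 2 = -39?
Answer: 81/10 ≈ 8.1000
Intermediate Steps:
F = -82 (F = -4 + 2*(-39) = -4 - 78 = -82)
M(S, n) = (n + (1 + S)*(1 + n))/(2*S) (M(S, n) = ((1 + S)*(1 + n) + n)/((2*S)) = (n + (1 + S)*(1 + n))*(1/(2*S)) = (n + (1 + S)*(1 + n))/(2*S))
((L(1, -5) - 2)**2 + F)*M(5, -1) = ((1 - 2)**2 - 82)*((1/2)*(1 + 2*(-1) + 5*(1 - 1))/5) = ((-1)**2 - 82)*((1/2)*(1/5)*(1 - 2 + 5*0)) = (1 - 82)*((1/2)*(1/5)*(1 - 2 + 0)) = -81*(-1)/(2*5) = -81*(-1/10) = 81/10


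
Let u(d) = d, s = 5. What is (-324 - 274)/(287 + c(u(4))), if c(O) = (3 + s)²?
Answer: -46/27 ≈ -1.7037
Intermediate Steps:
c(O) = 64 (c(O) = (3 + 5)² = 8² = 64)
(-324 - 274)/(287 + c(u(4))) = (-324 - 274)/(287 + 64) = -598/351 = -598*1/351 = -46/27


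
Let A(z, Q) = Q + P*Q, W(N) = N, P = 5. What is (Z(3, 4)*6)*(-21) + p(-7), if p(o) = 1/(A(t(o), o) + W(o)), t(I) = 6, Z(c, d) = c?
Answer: -18523/49 ≈ -378.02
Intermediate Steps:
A(z, Q) = 6*Q (A(z, Q) = Q + 5*Q = 6*Q)
p(o) = 1/(7*o) (p(o) = 1/(6*o + o) = 1/(7*o))
(Z(3, 4)*6)*(-21) + p(-7) = (3*6)*(-21) + (⅐)/(-7) = 18*(-21) + (⅐)*(-⅐) = -378 - 1/49 = -18523/49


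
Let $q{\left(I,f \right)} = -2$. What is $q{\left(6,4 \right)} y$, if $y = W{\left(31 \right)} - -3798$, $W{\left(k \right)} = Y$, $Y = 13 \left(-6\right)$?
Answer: $-7440$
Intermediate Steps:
$Y = -78$
$W{\left(k \right)} = -78$
$y = 3720$ ($y = -78 - -3798 = -78 + 3798 = 3720$)
$q{\left(6,4 \right)} y = \left(-2\right) 3720 = -7440$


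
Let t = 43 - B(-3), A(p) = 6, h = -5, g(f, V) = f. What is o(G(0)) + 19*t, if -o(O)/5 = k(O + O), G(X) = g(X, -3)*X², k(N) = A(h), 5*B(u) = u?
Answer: 3992/5 ≈ 798.40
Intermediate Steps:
B(u) = u/5
k(N) = 6
G(X) = X³ (G(X) = X*X² = X³)
t = 218/5 (t = 43 - (-3)/5 = 43 - 1*(-⅗) = 43 + ⅗ = 218/5 ≈ 43.600)
o(O) = -30 (o(O) = -5*6 = -30)
o(G(0)) + 19*t = -30 + 19*(218/5) = -30 + 4142/5 = 3992/5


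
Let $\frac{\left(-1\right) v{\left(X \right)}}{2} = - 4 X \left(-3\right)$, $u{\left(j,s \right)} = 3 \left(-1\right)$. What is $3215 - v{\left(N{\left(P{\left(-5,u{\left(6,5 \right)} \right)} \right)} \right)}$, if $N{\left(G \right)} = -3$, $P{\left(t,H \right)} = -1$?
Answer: $3143$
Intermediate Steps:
$u{\left(j,s \right)} = -3$
$v{\left(X \right)} = - 24 X$ ($v{\left(X \right)} = - 2 - 4 X \left(-3\right) = - 2 \cdot 12 X = - 24 X$)
$3215 - v{\left(N{\left(P{\left(-5,u{\left(6,5 \right)} \right)} \right)} \right)} = 3215 - \left(-24\right) \left(-3\right) = 3215 - 72 = 3143$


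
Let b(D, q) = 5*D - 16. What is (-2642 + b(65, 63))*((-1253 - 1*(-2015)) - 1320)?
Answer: 1301814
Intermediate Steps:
b(D, q) = -16 + 5*D
(-2642 + b(65, 63))*((-1253 - 1*(-2015)) - 1320) = (-2642 + (-16 + 5*65))*((-1253 - 1*(-2015)) - 1320) = (-2642 + (-16 + 325))*((-1253 + 2015) - 1320) = (-2642 + 309)*(762 - 1320) = -2333*(-558) = 1301814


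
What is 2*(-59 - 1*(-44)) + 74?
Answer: 44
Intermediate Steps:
2*(-59 - 1*(-44)) + 74 = 2*(-59 + 44) + 74 = 2*(-15) + 74 = -30 + 74 = 44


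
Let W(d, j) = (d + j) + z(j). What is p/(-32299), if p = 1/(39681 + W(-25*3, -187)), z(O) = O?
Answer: -1/1267154368 ≈ -7.8917e-10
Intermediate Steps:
W(d, j) = d + 2*j (W(d, j) = (d + j) + j = d + 2*j)
p = 1/39232 (p = 1/(39681 + (-25*3 + 2*(-187))) = 1/(39681 + (-75 - 374)) = 1/(39681 - 449) = 1/39232 ≈ 2.5489e-5)
p/(-32299) = (1/39232)/(-32299) = (1/39232)*(-1/32299) = -1/1267154368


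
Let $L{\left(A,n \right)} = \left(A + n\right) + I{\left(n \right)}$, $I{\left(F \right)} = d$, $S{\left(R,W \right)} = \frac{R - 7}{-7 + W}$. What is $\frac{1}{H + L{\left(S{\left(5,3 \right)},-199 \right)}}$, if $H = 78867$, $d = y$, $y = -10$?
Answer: $\frac{2}{157317} \approx 1.2713 \cdot 10^{-5}$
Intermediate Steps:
$S{\left(R,W \right)} = \frac{-7 + R}{-7 + W}$
$d = -10$
$I{\left(F \right)} = -10$
$L{\left(A,n \right)} = -10 + A + n$ ($L{\left(A,n \right)} = \left(A + n\right) - 10 = -10 + A + n$)
$\frac{1}{H + L{\left(S{\left(5,3 \right)},-199 \right)}} = \frac{1}{78867 - \left(209 - \frac{-7 + 5}{-7 + 3}\right)} = \frac{1}{78867 - \left(209 - \frac{1}{-4} \left(-2\right)\right)} = \frac{1}{78867 - \frac{417}{2}} = \frac{1}{\frac{157317}{2}} = \frac{2}{157317}$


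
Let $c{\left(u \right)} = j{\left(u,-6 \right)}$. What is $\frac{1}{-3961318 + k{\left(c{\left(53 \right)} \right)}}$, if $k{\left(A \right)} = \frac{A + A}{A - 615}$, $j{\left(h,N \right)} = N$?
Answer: $- \frac{207}{819992822} \approx -2.5244 \cdot 10^{-7}$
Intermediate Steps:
$c{\left(u \right)} = -6$
$k{\left(A \right)} = \frac{2 A}{-615 + A}$
$\frac{1}{-3961318 + k{\left(c{\left(53 \right)} \right)}} = \frac{1}{-3961318 + 2 \left(-6\right) \frac{1}{-615 - 6}} = \frac{1}{-3961318 + 2 \left(-6\right) \frac{1}{-621}} = \frac{1}{-3961318 + 2 \left(-6\right) \left(- \frac{1}{621}\right)} = \frac{1}{-3961318 + \frac{4}{207}} = \frac{1}{- \frac{819992822}{207}} = - \frac{207}{819992822}$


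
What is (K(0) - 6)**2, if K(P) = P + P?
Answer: 36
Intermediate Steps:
K(P) = 2*P
(K(0) - 6)**2 = (2*0 - 6)**2 = (0 - 6)**2 = (-6)**2 = 36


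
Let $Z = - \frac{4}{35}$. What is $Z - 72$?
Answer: $- \frac{2524}{35} \approx -72.114$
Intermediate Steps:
$Z = - \frac{4}{35}$ ($Z = \left(-4\right) \frac{1}{35} = - \frac{4}{35} \approx -0.11429$)
$Z - 72 = - \frac{4}{35} - 72 = - \frac{2524}{35}$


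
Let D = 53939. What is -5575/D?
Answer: -5575/53939 ≈ -0.10336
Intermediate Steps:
-5575/D = -5575/53939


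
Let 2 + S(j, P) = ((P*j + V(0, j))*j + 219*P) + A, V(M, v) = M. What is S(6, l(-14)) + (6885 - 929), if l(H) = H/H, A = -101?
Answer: 6108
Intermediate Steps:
l(H) = 1
S(j, P) = -103 + 219*P + P*j**2 (S(j, P) = -2 + (((P*j + 0)*j + 219*P) - 101) = -2 + (((P*j)*j + 219*P) - 101) = -2 + ((P*j**2 + 219*P) - 101) = -2 + ((219*P + P*j**2) - 101) = -2 + (-101 + 219*P + P*j**2) = -103 + 219*P + P*j**2)
S(6, l(-14)) + (6885 - 929) = (-103 + 219*1 + 1*6**2) + (6885 - 929) = (-103 + 219 + 1*36) + 5956 = (-103 + 219 + 36) + 5956 = 152 + 5956 = 6108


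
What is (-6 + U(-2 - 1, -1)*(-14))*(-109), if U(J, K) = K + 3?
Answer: 3706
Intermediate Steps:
U(J, K) = 3 + K
(-6 + U(-2 - 1, -1)*(-14))*(-109) = (-6 + (3 - 1)*(-14))*(-109) = (-6 + 2*(-14))*(-109) = (-6 - 28)*(-109) = -34*(-109) = 3706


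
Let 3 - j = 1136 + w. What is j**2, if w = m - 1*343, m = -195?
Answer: 354025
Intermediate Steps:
w = -538 (w = -195 - 1*343 = -195 - 343 = -538)
j = -595 (j = 3 - (1136 - 538) = 3 - 1*598 = 3 - 598 = -595)
j**2 = (-595)**2 = 354025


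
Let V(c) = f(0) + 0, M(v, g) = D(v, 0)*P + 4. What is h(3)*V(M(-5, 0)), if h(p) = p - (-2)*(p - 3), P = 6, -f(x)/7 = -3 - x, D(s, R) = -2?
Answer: 63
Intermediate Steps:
f(x) = 21 + 7*x (f(x) = -7*(-3 - x) = 21 + 7*x)
M(v, g) = -8 (M(v, g) = -2*6 + 4 = -12 + 4 = -8)
V(c) = 21 (V(c) = (21 + 7*0) + 0 = (21 + 0) + 0 = 21 + 0 = 21)
h(p) = -6 + 3*p (h(p) = p - (-2)*(-3 + p) = p - (6 - 2*p) = p + (-6 + 2*p) = -6 + 3*p)
h(3)*V(M(-5, 0)) = (-6 + 3*3)*21 = (-6 + 9)*21 = 3*21 = 63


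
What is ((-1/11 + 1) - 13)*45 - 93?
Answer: -7008/11 ≈ -637.09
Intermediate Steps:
((-1/11 + 1) - 13)*45 - 93 = (10/11 - 13)*45 - 93 = -133/11*45 - 93 = -5985/11 - 93 = -7008/11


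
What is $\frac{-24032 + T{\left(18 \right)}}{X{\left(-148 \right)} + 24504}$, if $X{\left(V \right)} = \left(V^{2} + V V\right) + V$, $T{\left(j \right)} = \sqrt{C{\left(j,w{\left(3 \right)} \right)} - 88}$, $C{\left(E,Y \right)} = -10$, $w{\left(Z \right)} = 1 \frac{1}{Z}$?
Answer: $- \frac{6008}{17041} + \frac{7 i \sqrt{2}}{68164} \approx -0.35256 + 0.00014523 i$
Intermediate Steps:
$w{\left(Z \right)} = \frac{1}{Z}$
$T{\left(j \right)} = 7 i \sqrt{2}$ ($T{\left(j \right)} = \sqrt{-10 - 88} = \sqrt{-98} = 7 i \sqrt{2}$)
$X{\left(V \right)} = V + 2 V^{2}$ ($X{\left(V \right)} = \left(V^{2} + V^{2}\right) + V = 2 V^{2} + V = V + 2 V^{2}$)
$\frac{-24032 + T{\left(18 \right)}}{X{\left(-148 \right)} + 24504} = \frac{-24032 + 7 i \sqrt{2}}{- 148 \left(1 + 2 \left(-148\right)\right) + 24504} = \frac{-24032 + 7 i \sqrt{2}}{- 148 \left(1 - 296\right) + 24504} = \frac{-24032 + 7 i \sqrt{2}}{\left(-148\right) \left(-295\right) + 24504} = \frac{-24032 + 7 i \sqrt{2}}{43660 + 24504} = \frac{-24032 + 7 i \sqrt{2}}{68164} = \left(-24032 + 7 i \sqrt{2}\right) \frac{1}{68164} = - \frac{6008}{17041} + \frac{7 i \sqrt{2}}{68164}$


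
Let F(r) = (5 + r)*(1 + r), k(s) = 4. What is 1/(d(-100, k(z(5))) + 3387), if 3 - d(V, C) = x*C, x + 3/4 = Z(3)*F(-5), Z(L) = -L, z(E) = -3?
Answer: 1/3393 ≈ 0.00029472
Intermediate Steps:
F(r) = (1 + r)*(5 + r)
x = -3/4 (x = -3/4 + (-1*3)*(5 + (-5)**2 + 6*(-5)) = -3/4 - 3*(5 + 25 - 30) = -3/4 - 3*0 = -3/4 + 0 = -3/4 ≈ -0.75000)
d(V, C) = 3 + 3*C/4 (d(V, C) = 3 - (-3)*C/4 = 3 + 3*C/4)
1/(d(-100, k(z(5))) + 3387) = 1/((3 + (3/4)*4) + 3387) = 1/((3 + 3) + 3387) = 1/(6 + 3387) = 1/3393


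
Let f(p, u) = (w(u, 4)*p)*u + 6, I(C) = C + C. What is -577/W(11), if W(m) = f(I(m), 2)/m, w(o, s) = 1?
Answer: -6347/50 ≈ -126.94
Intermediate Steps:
I(C) = 2*C
f(p, u) = 6 + p*u (f(p, u) = (1*p)*u + 6 = p*u + 6 = 6 + p*u)
W(m) = (6 + 4*m)/m (W(m) = (6 + (2*m)*2)/m = (6 + 4*m)/m)
-577/W(11) = -577/(4 + 6/11) = -577/50/11 = -577*11/50 = -6347/50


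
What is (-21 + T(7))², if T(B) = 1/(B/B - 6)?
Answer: 11236/25 ≈ 449.44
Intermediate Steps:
T(B) = -⅕ (T(B) = 1/(1 - 6) = 1/(-5) = -⅕)
(-21 + T(7))² = (-21 - ⅕)² = (-106/5)² = 11236/25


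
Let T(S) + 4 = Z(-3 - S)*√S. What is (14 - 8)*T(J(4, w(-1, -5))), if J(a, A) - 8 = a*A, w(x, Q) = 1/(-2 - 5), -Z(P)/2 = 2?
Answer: -24 - 48*√91/7 ≈ -89.413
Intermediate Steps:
Z(P) = -4 (Z(P) = -2*2 = -4)
w(x, Q) = -⅐ (w(x, Q) = 1/(-7) = -⅐)
J(a, A) = 8 + A*a (J(a, A) = 8 + a*A = 8 + A*a)
T(S) = -4 - 4*√S
(14 - 8)*T(J(4, w(-1, -5))) = (14 - 8)*(-4 - 4*√(8 - ⅐*4)) = 6*(-4 - 4*√(8 - 4/7)) = 6*(-4 - 8*√91/7) = -24 - 48*√91/7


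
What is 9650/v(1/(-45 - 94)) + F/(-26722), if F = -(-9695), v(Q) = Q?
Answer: -35843564395/26722 ≈ -1.3414e+6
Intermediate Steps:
F = 9695 (F = -1939*(-5) = 9695)
9650/v(1/(-45 - 94)) + F/(-26722) = 9650/(1/(-45 - 94)) + 9695/(-26722) = 9650/(1/(-139)) + 9695*(-1/26722) = 9650/(-1/139) - 9695/26722 = 9650*(-139) - 9695/26722 = -1341350 - 9695/26722 = -35843564395/26722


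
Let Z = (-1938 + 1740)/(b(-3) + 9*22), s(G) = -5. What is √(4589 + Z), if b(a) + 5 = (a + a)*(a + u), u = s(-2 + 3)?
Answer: √266485991/241 ≈ 67.736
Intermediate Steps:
u = -5
b(a) = -5 + 2*a*(-5 + a) (b(a) = -5 + (a + a)*(a - 5) = -5 + (2*a)*(-5 + a) = -5 + 2*a*(-5 + a))
Z = -198/241 (Z = (-1938 + 1740)/((-5 - 10*(-3) + 2*(-3)²) + 9*22) = -198/((-5 + 30 + 2*9) + 198) = -198/((-5 + 30 + 18) + 198) = -198/(43 + 198) = -198/241 ≈ -0.82158)
√(4589 + Z) = √(4589 - 198/241) = √(1105751/241) = √266485991/241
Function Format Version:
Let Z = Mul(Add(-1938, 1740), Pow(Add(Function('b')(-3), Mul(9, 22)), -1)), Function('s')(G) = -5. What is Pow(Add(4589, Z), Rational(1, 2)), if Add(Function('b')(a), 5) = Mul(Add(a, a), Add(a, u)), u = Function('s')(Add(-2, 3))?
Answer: Mul(Rational(1, 241), Pow(266485991, Rational(1, 2))) ≈ 67.736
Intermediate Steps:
u = -5
Function('b')(a) = Add(-5, Mul(2, a, Add(-5, a))) (Function('b')(a) = Add(-5, Mul(Add(a, a), Add(a, -5))) = Add(-5, Mul(Mul(2, a), Add(-5, a))) = Add(-5, Mul(2, a, Add(-5, a))))
Z = Rational(-198, 241) (Z = Mul(Add(-1938, 1740), Pow(Add(Add(-5, Mul(-10, -3), Mul(2, Pow(-3, 2))), Mul(9, 22)), -1)) = Mul(-198, Pow(Add(Add(-5, 30, Mul(2, 9)), 198), -1)) = Mul(-198, Pow(Add(Add(-5, 30, 18), 198), -1)) = Mul(-198, Pow(Add(43, 198), -1)) = Mul(-198, Pow(241, -1)) = Mul(-198, Rational(1, 241)) = Rational(-198, 241) ≈ -0.82158)
Pow(Add(4589, Z), Rational(1, 2)) = Pow(Add(4589, Rational(-198, 241)), Rational(1, 2)) = Pow(Rational(1105751, 241), Rational(1, 2)) = Mul(Rational(1, 241), Pow(266485991, Rational(1, 2)))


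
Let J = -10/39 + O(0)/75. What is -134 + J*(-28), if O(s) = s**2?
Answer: -4946/39 ≈ -126.82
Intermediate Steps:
J = -10/39 (J = -10/39 + 0**2/75 = -10*1/39 + 0*(1/75) = -10/39 + 0 = -10/39 ≈ -0.25641)
-134 + J*(-28) = -134 - 10/39*(-28) = -134 + 280/39 = -4946/39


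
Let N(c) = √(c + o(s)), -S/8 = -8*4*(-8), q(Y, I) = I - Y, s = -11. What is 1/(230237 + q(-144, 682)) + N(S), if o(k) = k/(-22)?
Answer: 1/231063 + 3*I*√910/2 ≈ 4.3278e-6 + 45.249*I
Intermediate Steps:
o(k) = -k/22 (o(k) = k*(-1/22) = -k/22)
S = -2048 (S = -8*(-8*4)*(-8) = -(-256)*(-8) = -8*256 = -2048)
N(c) = √(½ + c) (N(c) = √(c - 1/22*(-11)) = √(c + ½) = √(½ + c))
1/(230237 + q(-144, 682)) + N(S) = 1/(230237 + (682 - 1*(-144))) + √(2 + 4*(-2048))/2 = 1/(230237 + (682 + 144)) + √(2 - 8192)/2 = 1/(230237 + 826) + √(-8190)/2 = 1/231063 + (3*I*√910)/2 = 1/231063 + 3*I*√910/2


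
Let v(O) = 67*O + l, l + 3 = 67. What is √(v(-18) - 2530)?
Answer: 6*I*√102 ≈ 60.597*I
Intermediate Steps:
l = 64 (l = -3 + 67 = 64)
v(O) = 64 + 67*O (v(O) = 67*O + 64 = 64 + 67*O)
√(v(-18) - 2530) = √((64 + 67*(-18)) - 2530) = √((64 - 1206) - 2530) = √(-1142 - 2530) = √(-3672) = 6*I*√102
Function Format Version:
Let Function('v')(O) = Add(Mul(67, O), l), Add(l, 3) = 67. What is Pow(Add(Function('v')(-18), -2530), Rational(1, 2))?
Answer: Mul(6, I, Pow(102, Rational(1, 2))) ≈ Mul(60.597, I)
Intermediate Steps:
l = 64 (l = Add(-3, 67) = 64)
Function('v')(O) = Add(64, Mul(67, O)) (Function('v')(O) = Add(Mul(67, O), 64) = Add(64, Mul(67, O)))
Pow(Add(Function('v')(-18), -2530), Rational(1, 2)) = Pow(Add(Add(64, Mul(67, -18)), -2530), Rational(1, 2)) = Pow(Add(Add(64, -1206), -2530), Rational(1, 2)) = Pow(Add(-1142, -2530), Rational(1, 2)) = Pow(-3672, Rational(1, 2)) = Mul(6, I, Pow(102, Rational(1, 2)))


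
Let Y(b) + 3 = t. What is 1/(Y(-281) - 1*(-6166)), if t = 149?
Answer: 1/6312 ≈ 0.00015843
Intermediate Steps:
Y(b) = 146 (Y(b) = -3 + 149 = 146)
1/(Y(-281) - 1*(-6166)) = 1/(146 - 1*(-6166)) = 1/(146 + 6166) = 1/6312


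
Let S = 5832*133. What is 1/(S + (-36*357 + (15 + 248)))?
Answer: 1/763067 ≈ 1.3105e-6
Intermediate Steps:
S = 775656
1/(S + (-36*357 + (15 + 248))) = 1/(775656 + (-36*357 + (15 + 248))) = 1/(775656 + (-12852 + 263)) = 1/(775656 - 12589) = 1/763067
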